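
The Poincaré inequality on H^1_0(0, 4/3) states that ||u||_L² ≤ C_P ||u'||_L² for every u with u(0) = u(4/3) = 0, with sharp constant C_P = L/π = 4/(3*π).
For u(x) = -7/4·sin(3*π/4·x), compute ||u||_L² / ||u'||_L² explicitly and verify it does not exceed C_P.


||u||_L² / ||u'||_L² = 4/(3*π) = C_P.

u(x) = -7/4·sin(3*π/4·x), so u'(x) = -21*π*cos(3*π*x/4)/16.
Writing u(x) = A·sin(kπx/L) with A = -7/4 and k = 1, use ∫_0^L sin²(kπx/L) dx = L/2 and ∫_0^L cos²(kπx/L) dx = L/2.
u² = 49/16·sin²(3*π/4·x) and (u')² = 441*π^2/256·cos²(3*π/4·x), and each of sin², cos² integrates to L/2 = 2/3 over (0, 4/3).
∫_0^4/3 u² dx = 49/24, so ||u||_L² = 7*sqrt(6)/12.
∫_0^4/3 (u')² dx = 147*π^2/128, so ||u'||_L² = 7*sqrt(6)*π/16.
Ratio ||u||_L² / ||u'||_L² = 4/(3*π).
Sharp Poincaré constant on H^1_0(0, 4/3) is C_P = L/π = 4/(3*π), achieved by sin(3*π/4·x).
This is the k = 1 eigenfunction (up to amplitude), so the ratio equals the sharp Poincaré constant exactly.


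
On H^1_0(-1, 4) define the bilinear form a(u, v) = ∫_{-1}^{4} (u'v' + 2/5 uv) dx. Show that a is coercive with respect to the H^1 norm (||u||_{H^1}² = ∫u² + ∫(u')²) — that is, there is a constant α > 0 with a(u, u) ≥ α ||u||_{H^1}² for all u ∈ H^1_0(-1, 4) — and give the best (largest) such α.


α = (π^2 + 10)/(π^2 + 25)

Coercivity of a(·,·) on H^1_0(-1, 4) means a(u, u) ≥ α ||u||_{H^1}² for every u ∈ H^1_0.
The interval has length L = 5, and Poincaré/coercivity depend only on L. Here a(u, u) = ∫(u')² + (2/5)·∫u².
Here 0 < c = 2/5 < 1. The condition a(u,u) ≥ α||u||_{H^1}² reads (1−α)∫(u')² ≥ (α−c)∫u². Any admissible α is ≤ 1 (rapidly oscillating u have ∫u²/∫(u')² → 0), and α = 1 would force 0 ≥ (1−c)∫u², impossible since c < 1; so 1−α > 0. By the sharp Poincaré inequality on H^1_0 of an interval of length L, ∫(u')² ≥ (π/L)²∫u² with equality for the first sine mode sin(π(x−x₀)/L) (x₀ the left endpoint), so the inequality holds for all u iff (1−α)(π/L)² ≥ α − c, i.e. α ≤ ((π/L)² + c)/((π/L)² + 1) = (1 + c(L/π)²)/(1 + (L/π)²). With (π/L)² = π^2/25 and c = 2/5, the largest admissible constant is α = ((π/L)² + c)/((π/L)² + 1).
Simplifying, α = (π^2 + 10)/(π^2 + 25).


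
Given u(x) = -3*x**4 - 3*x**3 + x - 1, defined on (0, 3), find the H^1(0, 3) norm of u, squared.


||u||_{H^1}^2 = 15564909/140

The H^1 norm (squared) on an interval (0, L) is
  ||u||_{H^1}^2 = ∫_0^L u(x)^2 dx + ∫_0^L u'(x)^2 dx.
Compute u'(x) = -12*x**3 - 9*x**2 + 1.
Then u(x)^2 = 9*x**8 + 18*x**7 + 9*x**6 - 6*x**5 + 6*x**3 + x**2 - 2*x + 1 and u'(x)^2 = 144*x**6 + 216*x**5 + 81*x**4 - 24*x**3 - 18*x**2 + 1.
Integrate each monomial from 0 to 3 using ∫_0^3 c·x^n dx = c·3^(n+1)/(n+1):
  ∫_0^3 u(x)^2 dx = ∫_0^3 (9*x^8 + 18*x^7 + 9*x^6 - 6*x^5 + 6*x^3 + x^2 - 2*x + 1) dx. Term by term:
    ∫_0^3 9*x^8 dx = 19683;  ∫_0^3 18*x^7 dx = 59049/4;  ∫_0^3 9*x^6 dx = 19683/7;
    ∫_0^3 -6*x^5 dx = -729;  ∫_0^3 6*x^3 dx = 243/2;  ∫_0^3 x^2 dx = 9;
    ∫_0^3 -2*x dx = -9;  ∫_0^3 1 dx = 3.
  Sum: 19683 + 59049/4 + 19683/7 − 729 + 243/2 + 9 − 9 + 3 = 1026273/28.
  ∫_0^3 u'(x)^2 dx = ∫_0^3 (144*x^6 + 216*x^5 + 81*x^4 - 24*x^3 - 18*x^2 + 1) dx. Term by term:
    ∫_0^3 144*x^6 dx = 314928/7;  ∫_0^3 216*x^5 dx = 26244;  ∫_0^3 81*x^4 dx = 19683/5;
    ∫_0^3 -24*x^3 dx = -486;  ∫_0^3 -18*x^2 dx = -162;  ∫_0^3 1 dx = 3.
  Sum: 314928/7 + 26244 + 19683/5 − 486 − 162 + 3 = 2608386/35.
Adding: ||u||_{H^1}^2 = 1026273/28 + 2608386/35 = 15564909/140.


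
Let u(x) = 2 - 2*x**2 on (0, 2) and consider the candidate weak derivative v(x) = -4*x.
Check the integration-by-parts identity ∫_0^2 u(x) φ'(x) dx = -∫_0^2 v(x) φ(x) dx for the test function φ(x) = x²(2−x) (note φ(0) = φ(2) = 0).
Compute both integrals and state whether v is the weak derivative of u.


LHS = 32/5, RHS = 32/5. Yes, v = u' weakly.

u(x) = 2 - 2*x**2, classical derivative u'(x) = -4*x.
φ(x) = x²(2−x), so φ'(x) = x*(4 - 3*x).
Note φ(0) = φ(2) = 0, so the boundary term u·φ vanishes.
LHS = ∫_0^2 u(x) φ'(x) dx = ∫_0^2 (6*x^4 - 8*x^3 - 6*x^2 + 8*x) dx. Term by term:
  ∫_0^2 6*x^4 dx = 192/5;  ∫_0^2 -8*x^3 dx = -32;  ∫_0^2 -6*x^2 dx = -16;
  ∫_0^2 8*x dx = 16.
Sum: 192/5 − 32 − 16 + 16 = 32/5.
So LHS = 32/5.
∫_0^2 v(x) φ(x) dx = ∫_0^2 (4*x^4 - 8*x^3) dx. Term by term:
  ∫_0^2 4*x^4 dx = 128/5;  ∫_0^2 -8*x^3 dx = -32.
Sum: 128/5 − 32 = -32/5.
So RHS = -∫_0^2 v(x) φ(x) dx = 32/5.
LHS = RHS, so the identity holds for this test φ.
Moreover u is smooth here and v(x) = u'(x) = -4*x pointwise, so the identity holds for every test function. Hence v is the weak derivative of u.


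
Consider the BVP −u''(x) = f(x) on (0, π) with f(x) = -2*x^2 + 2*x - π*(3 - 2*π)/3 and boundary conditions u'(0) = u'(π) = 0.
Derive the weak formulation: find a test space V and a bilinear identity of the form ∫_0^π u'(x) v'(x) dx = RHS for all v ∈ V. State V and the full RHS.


V = H^1(0, π) (no boundary constraint on v; u is determined up to an additive constant); weak form: ∫_0^π u'v' dx = ∫_0^π (-2*x^2 + 2*x - π*(3 - 2*π)/3) v dx for all v ∈ V.

Multiply both sides by a test function v and integrate from 0 to π:
  ∫_0^π −u''(x) v(x) dx = ∫_0^π f(x) v(x) dx.
Integrate the LHS by parts once:
  ∫_0^π −u'' v dx = −[u'(x) v(x)]_0^π + ∫_0^π u'(x) v'(x) dx.
Thus ∫_0^π u'(x) v'(x) dx = ∫_0^π f(x) v(x) dx + [u'(x) v(x)]_0^π.
Choose V so that boundary terms are either known or forced to vanish.
u has homogeneous Neumann: u'(0) = u'(π) = 0. So [u' v]_0^π = 0·v(π) − 0·v(0) = 0 for any v; take V = H^1(0, π).
Weak formulation: find u (satisfying any essential BC) such that ∫_0^π u'(x) v'(x) dx = ∫_0^π f v dx for all v ∈ V (homogeneous Neumann, so boundary terms vanish).
Substituting f(x) = -2*x^2 + 2*x - π*(3 - 2*π)/3, the right-hand side is ∫_0^π (-2*x^2 + 2*x - π*(3 - 2*π)/3) v dx.
Compatibility check (pure Neumann): taking v ≡ 1 ∈ V gives 0 = ∫_0^π f dx + (0) − (0), i.e. ∫_0^π f dx must equal u'(0) − u'(π) = 0. Indeed ∫_0^π (-2*x^2 + 2*x - π*(3 - 2*π)/3) dx = 0, so the data are compatible. The solution is then unique only up to an additive constant (fix it e.g. by requiring ∫_0^π u dx = 0).


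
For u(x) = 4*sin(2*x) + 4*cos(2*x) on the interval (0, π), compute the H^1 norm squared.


||u||_{H^1(0,π)}^2 = 80*π

u'(x) = -8*sin(2*x) + 8*cos(2*x).
Expand u² and (u')² and integrate term by term on (0, π), using: for integers n ≥ 1, ∫_0^π sin²(nx) dx = ∫_0^π cos²(nx) dx = π/2; for n ≠ n', ∫_0^π sin(nx)sin(n'x) dx = ∫_0^π cos(nx)cos(n'x) dx = 0; and by product-to-sum, ∫_0^π sin(nx)cos(n'x) dx = ½∫_0^π [sin((n+n')x) + sin((n−n')x)] dx, which is 0 when n+n' is even and 2n/(n²−n'²) when n+n' is odd (it need not vanish on (0, π)).
  u² squared terms: (4)²·∫cos(2x)² dx = 16·π/2 = 8*π;  (4)²·∫sin(2x)² dx = 16·π/2 = 8*π.
  u² cross terms: 2·(4)·(4)·∫cos(2x)·sin(2x) dx = 32·(0) = 0.
  So ∫_0^π u² dx = 8*π + 8*π + 0 = 16*π.
  (u')² squared terms: (-8)²·∫sin(2x)² dx = 64·π/2 = 32*π;  (8)²·∫cos(2x)² dx = 64·π/2 = 32*π.
  (u')² cross terms: 2·(-8)·(8)·∫sin(2x)·cos(2x) dx = -128·(0) = 0.
  So ∫_0^π (u')² dx = 32*π + 32*π + 0 = 64*π.
||u||_{H^1}^2 = (16*π) + (64*π) = 80*π.


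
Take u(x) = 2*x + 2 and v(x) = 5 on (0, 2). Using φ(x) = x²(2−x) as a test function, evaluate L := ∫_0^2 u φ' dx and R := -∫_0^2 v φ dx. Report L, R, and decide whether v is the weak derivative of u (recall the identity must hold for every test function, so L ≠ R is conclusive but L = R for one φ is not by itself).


LHS = -8/3, RHS = -20/3. No, v is not the weak derivative of u.

u(x) = 2*x + 2, classical derivative u'(x) = 2.
φ(x) = x²(2−x), so φ'(x) = x*(4 - 3*x).
Note φ(0) = φ(2) = 0, so the boundary term u·φ vanishes.
LHS = ∫_0^2 u(x) φ'(x) dx = ∫_0^2 (-6*x^3 + 2*x^2 + 8*x) dx. Term by term:
  ∫_0^2 -6*x^3 dx = -24;  ∫_0^2 2*x^2 dx = 16/3;  ∫_0^2 8*x dx = 16.
Sum: -24 + 16/3 + 16 = -8/3.
So LHS = -8/3.
∫_0^2 v(x) φ(x) dx = ∫_0^2 (-5*x^3 + 10*x^2) dx. Term by term:
  ∫_0^2 -5*x^3 dx = -20;  ∫_0^2 10*x^2 dx = 80/3.
Sum: -20 + 80/3 = 20/3.
So RHS = -∫_0^2 v(x) φ(x) dx = -20/3.
LHS − RHS = 4 ≠ 0, so the identity fails.
(For a valid weak derivative the identity must hold for EVERY test function, in particular this one. The failure shows v is NOT the weak derivative of u.)
Correct weak derivative would be u'(x) = 2.


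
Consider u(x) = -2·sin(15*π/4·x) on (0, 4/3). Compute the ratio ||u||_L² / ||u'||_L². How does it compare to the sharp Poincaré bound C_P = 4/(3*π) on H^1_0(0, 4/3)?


||u||_L² / ||u'||_L² = 4/(15*π) < C_P = 4/(3*π).

u(x) = -2·sin(15*π/4·x), so u'(x) = -15*π*cos(15*π*x/4)/2.
Writing u(x) = A·sin(kπx/L) with A = -2 and k = 5, use ∫_0^L sin²(kπx/L) dx = L/2 and ∫_0^L cos²(kπx/L) dx = L/2.
u² = 4·sin²(15*π/4·x) and (u')² = 225*π^2/4·cos²(15*π/4·x), and each of sin², cos² integrates to L/2 = 2/3 over (0, 4/3).
∫_0^4/3 u² dx = 8/3, so ||u||_L² = 2*sqrt(6)/3.
∫_0^4/3 (u')² dx = 75*π^2/2, so ||u'||_L² = 5*sqrt(6)*π/2.
Ratio ||u||_L² / ||u'||_L² = 4/(15*π).
Sharp Poincaré constant on H^1_0(0, 4/3) is C_P = L/π = 4/(3*π), achieved by sin(3*π/4·x).
This is the k = 5 harmonic; the ratio L/(kπ) is strictly less than C_P = L/π, consistent with the sharp inequality ||u||_L² ≤ C_P ||u'||_L².


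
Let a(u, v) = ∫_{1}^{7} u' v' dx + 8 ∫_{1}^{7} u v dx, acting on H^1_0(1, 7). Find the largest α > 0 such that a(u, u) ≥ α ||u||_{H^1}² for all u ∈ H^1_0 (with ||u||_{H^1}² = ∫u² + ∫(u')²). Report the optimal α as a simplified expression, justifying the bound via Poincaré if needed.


α = 1

Coercivity of a(·,·) on H^1_0(1, 7) means a(u, u) ≥ α ||u||_{H^1}² for every u ∈ H^1_0.
The interval has length L = 6, and Poincaré/coercivity depend only on L. Here a(u, u) = ∫(u')² + (8)·∫u².
Here c = 8 ≥ 1, so a(u,u) = ∫(u')² + c∫u² ≥ ∫(u')² + ∫u² = ||u||_{H^1}², i.e. α = 1 works. No larger α is possible: a(u,u) ≥ α||u||_{H^1}² means (1−α)∫(u')² ≥ (α−c)∫u², and for the modes u_n = sin(nπ(x−x₀)/L) (x₀ the left endpoint) one has ∫u_n²/∫(u_n')² = (L/(nπ))² → 0, so a(u_n,u_n)/||u_n||_{H^1}² → 1. Hence the optimal constant is α = 1.
Therefore α = 1.


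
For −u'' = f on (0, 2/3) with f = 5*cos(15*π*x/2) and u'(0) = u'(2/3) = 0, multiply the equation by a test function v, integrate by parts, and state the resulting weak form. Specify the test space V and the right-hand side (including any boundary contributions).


V = H^1(0, 2/3) (no boundary constraint on v; u is determined up to an additive constant); weak form: ∫_0^2/3 u'v' dx = ∫_0^2/3 (5*cos(15*π*x/2)) v dx for all v ∈ V.

Multiply both sides by a test function v and integrate from 0 to 2/3:
  ∫_0^2/3 −u''(x) v(x) dx = ∫_0^2/3 f(x) v(x) dx.
Integrate the LHS by parts once:
  ∫_0^2/3 −u'' v dx = −[u'(x) v(x)]_0^2/3 + ∫_0^2/3 u'(x) v'(x) dx.
Thus ∫_0^2/3 u'(x) v'(x) dx = ∫_0^2/3 f(x) v(x) dx + [u'(x) v(x)]_0^2/3.
Choose V so that boundary terms are either known or forced to vanish.
u has homogeneous Neumann: u'(0) = u'(2/3) = 0. So [u' v]_0^2/3 = 0·v(2/3) − 0·v(0) = 0 for any v; take V = H^1(0, 2/3).
Weak formulation: find u (satisfying any essential BC) such that ∫_0^2/3 u'(x) v'(x) dx = ∫_0^2/3 f v dx for all v ∈ V (homogeneous Neumann, so boundary terms vanish).
Substituting f(x) = 5*cos(15*π*x/2), the right-hand side is ∫_0^2/3 (5*cos(15*π*x/2)) v dx.
Compatibility check (pure Neumann): taking v ≡ 1 ∈ V gives 0 = ∫_0^2/3 f dx + (0) − (0), i.e. ∫_0^2/3 f dx must equal u'(0) − u'(2/3) = 0. Indeed ∫_0^2/3 (5*cos(15*π*x/2)) dx = 0, so the data are compatible. The solution is then unique only up to an additive constant (fix it e.g. by requiring ∫_0^2/3 u dx = 0).


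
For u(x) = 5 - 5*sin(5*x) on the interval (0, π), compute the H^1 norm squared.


||u||_{H^1(0,π)}^2 = -20 + 350*π

u'(x) = -25*cos(5*x).
Expand u² and (u')² and integrate term by term on (0, π), using: for integers n ≥ 1, ∫_0^π sin²(nx) dx = ∫_0^π cos²(nx) dx = π/2; for n ≠ n', ∫_0^π sin(nx)sin(n'x) dx = ∫_0^π cos(nx)cos(n'x) dx = 0; and by product-to-sum, ∫_0^π sin(nx)cos(n'x) dx = ½∫_0^π [sin((n+n')x) + sin((n−n')x)] dx, which is 0 when n+n' is even and 2n/(n²−n'²) when n+n' is odd (it need not vanish on (0, π)). For the constant mode: ∫_0^π 1 dx = π, ∫_0^π cos(nx) dx = 0, ∫_0^π sin(nx) dx = (1−(−1)^n)/n.
  u² squared terms: (5)²·∫1 dx = 25·π = 25*π;  (-5)²·∫sin(5x)² dx = 25·π/2 = 25*π/2.
  u² cross terms: 2·(5)·(-5)·∫1·sin(5x) dx = -50·(2/5) = -20.
  So ∫_0^π u² dx = 25*π + 25*π/2 − 20 = -20 + 75*π/2.
  (u')² squared terms: (-25)²·∫cos(5x)² dx = 625·π/2 = 625*π/2.
  So ∫_0^π (u')² dx = 625*π/2.
||u||_{H^1}^2 = (-20 + 75*π/2) + (625*π/2) = -20 + 350*π.


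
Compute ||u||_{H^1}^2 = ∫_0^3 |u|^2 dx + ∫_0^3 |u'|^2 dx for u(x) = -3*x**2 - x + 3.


||u||_{H^1}^2 = 7869/10

The H^1 norm (squared) on an interval (0, L) is
  ||u||_{H^1}^2 = ∫_0^L u(x)^2 dx + ∫_0^L u'(x)^2 dx.
Compute u'(x) = -6*x - 1.
Then u(x)^2 = 9*x**4 + 6*x**3 - 17*x**2 - 6*x + 9 and u'(x)^2 = 36*x**2 + 12*x + 1.
Integrate each monomial from 0 to 3 using ∫_0^3 c·x^n dx = c·3^(n+1)/(n+1):
  ∫_0^3 u(x)^2 dx = ∫_0^3 (9*x^4 + 6*x^3 - 17*x^2 - 6*x + 9) dx. Term by term:
    ∫_0^3 9*x^4 dx = 2187/5;  ∫_0^3 6*x^3 dx = 243/2;  ∫_0^3 -17*x^2 dx = -153;
    ∫_0^3 -6*x dx = -27;  ∫_0^3 9 dx = 27.
  Sum: 2187/5 + 243/2 − 153 − 27 + 27 = 4059/10.
  ∫_0^3 u'(x)^2 dx = ∫_0^3 (36*x^2 + 12*x + 1) dx. Term by term:
    ∫_0^3 36*x^2 dx = 324;  ∫_0^3 12*x dx = 54;  ∫_0^3 1 dx = 3.
  Sum: 324 + 54 + 3 = 381.
Adding: ||u||_{H^1}^2 = 4059/10 + 381 = 7869/10.


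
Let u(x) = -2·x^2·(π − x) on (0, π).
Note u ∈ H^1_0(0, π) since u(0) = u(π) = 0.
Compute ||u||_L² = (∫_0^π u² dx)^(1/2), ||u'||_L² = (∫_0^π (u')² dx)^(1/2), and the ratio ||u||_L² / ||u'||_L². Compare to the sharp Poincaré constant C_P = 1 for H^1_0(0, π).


||u||_L² / ||u'||_L² = sqrt(14)*π/14 < C_P = 1.

u(x) = -2·x^2·(π − x), so u'(x) = 2*x*(3*x - 2*π).
u(x) = -2·x^2·(π − x) vanishes at x = 0 and x = π, so u ∈ H^1_0(0, π). Differentiate via the product rule and integrate the resulting polynomials term by term.
  ∫_0^π u² dx = ∫_0^π (4*x^6 - 8*π*x^5 + 4*π^2*x^4) dx. Term by term:
    ∫_0^π 4*x^6 dx = 4*π^7/7;  ∫_0^π -8*π*x^5 dx = -4*π^7/3;  ∫_0^π 4*π^2*x^4 dx = 4*π^7/5.
  Sum: 4*π^7/7 − 4*π^7/3 + 4*π^7/5 = 4*π^7/105.
  ∫_0^π (u')² dx = ∫_0^π (36*x^4 - 48*π*x^3 + 16*π^2*x^2) dx. Term by term:
    ∫_0^π 36*x^4 dx = 36*π^5/5;  ∫_0^π -48*π*x^3 dx = -12*π^5;  ∫_0^π 16*π^2*x^2 dx = 16*π^5/3.
  Sum: 36*π^5/5 − 12*π^5 + 16*π^5/3 = 8*π^5/15.
∫_0^π u² dx = 4*π^7/105, so ||u||_L² = 2*sqrt(105)*π^(7/2)/105.
∫_0^π (u')² dx = 8*π^5/15, so ||u'||_L² = 2*sqrt(30)*π^(5/2)/15.
Ratio ||u||_L² / ||u'||_L² = sqrt(14)*π/14.
Sharp Poincaré constant on H^1_0(0, π) is C_P = L/π = 1, achieved by sin(x).
A polynomial bump cannot attain the sharp Poincaré constant (only the first sine eigenfunction does), so the ratio is strictly less than C_P, consistent with ||u||_L² ≤ C_P ||u'||_L².


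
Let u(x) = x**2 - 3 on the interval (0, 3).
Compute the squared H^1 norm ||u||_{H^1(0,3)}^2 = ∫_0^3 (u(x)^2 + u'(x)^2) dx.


||u||_{H^1}^2 = 288/5

The H^1 norm (squared) on an interval (0, L) is
  ||u||_{H^1}^2 = ∫_0^L u(x)^2 dx + ∫_0^L u'(x)^2 dx.
Compute u'(x) = 2*x.
Then u(x)^2 = x**4 - 6*x**2 + 9 and u'(x)^2 = 4*x**2.
Integrate each monomial from 0 to 3 using ∫_0^3 c·x^n dx = c·3^(n+1)/(n+1):
  ∫_0^3 u(x)^2 dx = ∫_0^3 (x^4 - 6*x^2 + 9) dx. Term by term:
    ∫_0^3 x^4 dx = 243/5;  ∫_0^3 -6*x^2 dx = -54;  ∫_0^3 9 dx = 27.
  Sum: 243/5 − 54 + 27 = 108/5.
  ∫_0^3 u'(x)^2 dx = ∫_0^3 (4*x^2) dx. Term by term:
    ∫_0^3 4*x^2 dx = 36.
Adding: ||u||_{H^1}^2 = 108/5 + 36 = 288/5.


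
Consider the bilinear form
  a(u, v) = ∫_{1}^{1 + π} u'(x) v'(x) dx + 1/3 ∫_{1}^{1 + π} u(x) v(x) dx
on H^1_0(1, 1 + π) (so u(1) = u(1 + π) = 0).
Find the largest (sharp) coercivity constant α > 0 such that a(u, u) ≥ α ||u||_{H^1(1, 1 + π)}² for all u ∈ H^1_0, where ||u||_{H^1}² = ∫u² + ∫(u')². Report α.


α = 2/3

Coercivity of a(·,·) on H^1_0(1, 1 + π) means a(u, u) ≥ α ||u||_{H^1}² for every u ∈ H^1_0.
The interval has length L = π, and Poincaré/coercivity depend only on L. Here a(u, u) = ∫(u')² + (1/3)·∫u².
Here 0 < c = 1/3 < 1. The condition a(u,u) ≥ α||u||_{H^1}² reads (1−α)∫(u')² ≥ (α−c)∫u². Any admissible α is ≤ 1 (rapidly oscillating u have ∫u²/∫(u')² → 0), and α = 1 would force 0 ≥ (1−c)∫u², impossible since c < 1; so 1−α > 0. By the sharp Poincaré inequality on H^1_0 of an interval of length L, ∫(u')² ≥ (π/L)²∫u² with equality for the first sine mode sin(π(x−x₀)/L) (x₀ the left endpoint), so the inequality holds for all u iff (1−α)(π/L)² ≥ α − c, i.e. α ≤ ((π/L)² + c)/((π/L)² + 1) = (1 + c(L/π)²)/(1 + (L/π)²). With (π/L)² = 1 and c = 1/3, the largest admissible constant is α = ((π/L)² + c)/((π/L)² + 1).
Simplifying, α = 2/3.


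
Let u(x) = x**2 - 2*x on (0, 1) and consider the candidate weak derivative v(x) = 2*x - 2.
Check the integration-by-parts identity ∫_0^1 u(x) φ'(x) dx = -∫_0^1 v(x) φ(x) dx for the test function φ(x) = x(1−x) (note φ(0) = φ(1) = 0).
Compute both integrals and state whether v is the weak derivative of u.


LHS = 1/6, RHS = 1/6. Yes, v = u' weakly.

u(x) = x**2 - 2*x, classical derivative u'(x) = 2*x - 2.
φ(x) = x(1−x), so φ'(x) = 1 - 2*x.
Note φ(0) = φ(1) = 0, so the boundary term u·φ vanishes.
LHS = ∫_0^1 u(x) φ'(x) dx = ∫_0^1 (-2*x^3 + 5*x^2 - 2*x) dx. Term by term:
  ∫_0^1 -2*x^3 dx = -1/2;  ∫_0^1 5*x^2 dx = 5/3;  ∫_0^1 -2*x dx = -1.
Sum: -1/2 + 5/3 − 1 = 1/6.
So LHS = 1/6.
∫_0^1 v(x) φ(x) dx = ∫_0^1 (-2*x^3 + 4*x^2 - 2*x) dx. Term by term:
  ∫_0^1 -2*x^3 dx = -1/2;  ∫_0^1 4*x^2 dx = 4/3;  ∫_0^1 -2*x dx = -1.
Sum: -1/2 + 4/3 − 1 = -1/6.
So RHS = -∫_0^1 v(x) φ(x) dx = 1/6.
LHS = RHS, so the identity holds for this test φ.
Moreover u is smooth here and v(x) = u'(x) = 2*x - 2 pointwise, so the identity holds for every test function. Hence v is the weak derivative of u.


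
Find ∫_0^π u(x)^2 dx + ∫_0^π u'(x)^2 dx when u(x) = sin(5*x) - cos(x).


||u||_{H^1(0,π)}^2 = 14*π

u'(x) = sin(x) + 5*cos(5*x).
Expand u² and (u')² and integrate term by term on (0, π), using: for integers n ≥ 1, ∫_0^π sin²(nx) dx = ∫_0^π cos²(nx) dx = π/2; for n ≠ n', ∫_0^π sin(nx)sin(n'x) dx = ∫_0^π cos(nx)cos(n'x) dx = 0; and by product-to-sum, ∫_0^π sin(nx)cos(n'x) dx = ½∫_0^π [sin((n+n')x) + sin((n−n')x)] dx, which is 0 when n+n' is even and 2n/(n²−n'²) when n+n' is odd (it need not vanish on (0, π)).
  u² squared terms: (-1)²·∫cos(x)² dx = 1·π/2 = π/2;  (1)²·∫sin(5x)² dx = 1·π/2 = π/2.
  u² cross terms: 2·(-1)·(1)·∫cos(x)·sin(5x) dx = -2·(0) = 0.
  So ∫_0^π u² dx = π/2 + π/2 + 0 = π.
  (u')² squared terms: (5)²·∫cos(5x)² dx = 25·π/2 = 25*π/2;  (1)²·∫sin(x)² dx = 1·π/2 = π/2.
  (u')² cross terms: 2·(5)·(1)·∫cos(5x)·sin(x) dx = 10·(0) = 0.
  So ∫_0^π (u')² dx = 25*π/2 + π/2 + 0 = 13*π.
||u||_{H^1}^2 = (π) + (13*π) = 14*π.


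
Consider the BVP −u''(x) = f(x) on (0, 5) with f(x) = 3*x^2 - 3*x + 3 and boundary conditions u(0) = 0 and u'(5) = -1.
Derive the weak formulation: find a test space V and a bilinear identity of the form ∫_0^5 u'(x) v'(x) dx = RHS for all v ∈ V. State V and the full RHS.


V = {v ∈ H^1(0, 5) : v(0) = 0} (test functions vanish at x = 0 where u is specified); weak form: ∫_0^5 u'v' dx = ∫_0^5 (3*x^2 - 3*x + 3) v dx − v(5) for all v ∈ V.

Multiply both sides by a test function v and integrate from 0 to 5:
  ∫_0^5 −u''(x) v(x) dx = ∫_0^5 f(x) v(x) dx.
Integrate the LHS by parts once:
  ∫_0^5 −u'' v dx = −[u'(x) v(x)]_0^5 + ∫_0^5 u'(x) v'(x) dx.
Thus ∫_0^5 u'(x) v'(x) dx = ∫_0^5 f(x) v(x) dx + [u'(x) v(x)]_0^5.
Choose V so that boundary terms are either known or forced to vanish.
Mixed BC: u(0) = 0 (Dirichlet) and u'(5) = -1 (Neumann). Define V = {v ∈ H^1(0, 5) : v(0) = 0}. Then [u' v]_0^5 = u'(5)·v(5) − u'(0)·0 = − v(5).
Weak formulation: find u (satisfying any essential BC) such that ∫_0^5 u'(x) v'(x) dx = ∫_0^5 f v dx − v(5) for all v ∈ V (Dirichlet at 0 absorbed into V; Neumann datum at x = 5 contributes the boundary term).
Substituting f(x) = 3*x^2 - 3*x + 3, the right-hand side is ∫_0^5 (3*x^2 - 3*x + 3) v dx − v(5).


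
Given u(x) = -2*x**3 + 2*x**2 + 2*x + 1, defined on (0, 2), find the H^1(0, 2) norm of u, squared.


||u||_{H^1}^2 = 6994/105

The H^1 norm (squared) on an interval (0, L) is
  ||u||_{H^1}^2 = ∫_0^L u(x)^2 dx + ∫_0^L u'(x)^2 dx.
Compute u'(x) = -6*x**2 + 4*x + 2.
Then u(x)^2 = 4*x**6 - 8*x**5 - 4*x**4 + 4*x**3 + 8*x**2 + 4*x + 1 and u'(x)^2 = 36*x**4 - 48*x**3 - 8*x**2 + 16*x + 4.
Integrate each monomial from 0 to 2 using ∫_0^2 c·x^n dx = c·2^(n+1)/(n+1):
  ∫_0^2 u(x)^2 dx = ∫_0^2 (4*x^6 - 8*x^5 - 4*x^4 + 4*x^3 + 8*x^2 + 4*x + 1) dx. Term by term:
    ∫_0^2 4*x^6 dx = 512/7;  ∫_0^2 -8*x^5 dx = -256/3;  ∫_0^2 -4*x^4 dx = -128/5;
    ∫_0^2 4*x^3 dx = 16;  ∫_0^2 8*x^2 dx = 64/3;  ∫_0^2 4*x dx = 8;
    ∫_0^2 1 dx = 2.
  Sum: 512/7 − 256/3 − 128/5 + 16 + 64/3 + 8 + 2 = 334/35.
  ∫_0^2 u'(x)^2 dx = ∫_0^2 (36*x^4 - 48*x^3 - 8*x^2 + 16*x + 4) dx. Term by term:
    ∫_0^2 36*x^4 dx = 1152/5;  ∫_0^2 -48*x^3 dx = -192;  ∫_0^2 -8*x^2 dx = -64/3;
    ∫_0^2 16*x dx = 32;  ∫_0^2 4 dx = 8.
  Sum: 1152/5 − 192 − 64/3 + 32 + 8 = 856/15.
Adding: ||u||_{H^1}^2 = 334/35 + 856/15 = 6994/105.


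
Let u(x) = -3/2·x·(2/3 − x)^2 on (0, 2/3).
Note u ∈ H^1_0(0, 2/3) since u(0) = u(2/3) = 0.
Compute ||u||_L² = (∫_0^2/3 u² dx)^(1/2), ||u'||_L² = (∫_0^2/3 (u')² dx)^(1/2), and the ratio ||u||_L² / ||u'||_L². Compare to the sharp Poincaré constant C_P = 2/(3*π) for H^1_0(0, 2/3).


||u||_L² / ||u'||_L² = sqrt(14)/21 < C_P = 2/(3*π).

u(x) = -3/2·x·(2/3 − x)^2, so u'(x) = (2 - 9*x)*(3*x - 2)/6.
u(x) = -3/2·x·(2/3 − x)^2 vanishes at x = 0 and x = 2/3, so u ∈ H^1_0(0, 2/3). Differentiate via the product rule and integrate the resulting polynomials term by term.
  ∫_0^2/3 u² dx = ∫_0^2/3 (9*x^6/4 - 6*x^5 + 6*x^4 - 8*x^3/3 + 4*x^2/9) dx. Term by term:
    ∫_0^2/3 9*x^6/4 dx = 32/1701;  ∫_0^2/3 -6*x^5 dx = -64/729;  ∫_0^2/3 6*x^4 dx = 64/405;
    ∫_0^2/3 -8*x^3/3 dx = -32/243;  ∫_0^2/3 4*x^2/9 dx = 32/729.
  Sum: 32/1701 − 64/729 + 64/405 − 32/243 + 32/729 = 32/25515.
  ∫_0^2/3 (u')² dx = ∫_0^2/3 (81*x^4/4 - 36*x^3 + 22*x^2 - 16*x/3 + 4/9) dx. Term by term:
    ∫_0^2/3 81*x^4/4 dx = 8/15;  ∫_0^2/3 -36*x^3 dx = -16/9;  ∫_0^2/3 22*x^2 dx = 176/81;
    ∫_0^2/3 -16*x/3 dx = -32/27;  ∫_0^2/3 4/9 dx = 8/27.
  Sum: 8/15 − 16/9 + 176/81 − 32/27 + 8/27 = 16/405.
∫_0^2/3 u² dx = 32/25515, so ||u||_L² = 4*sqrt(70)/945.
∫_0^2/3 (u')² dx = 16/405, so ||u'||_L² = 4*sqrt(5)/45.
Ratio ||u||_L² / ||u'||_L² = sqrt(14)/21.
Sharp Poincaré constant on H^1_0(0, 2/3) is C_P = L/π = 2/(3*π), achieved by sin(3*π/2·x).
A polynomial bump cannot attain the sharp Poincaré constant (only the first sine eigenfunction does), so the ratio is strictly less than C_P, consistent with ||u||_L² ≤ C_P ||u'||_L².


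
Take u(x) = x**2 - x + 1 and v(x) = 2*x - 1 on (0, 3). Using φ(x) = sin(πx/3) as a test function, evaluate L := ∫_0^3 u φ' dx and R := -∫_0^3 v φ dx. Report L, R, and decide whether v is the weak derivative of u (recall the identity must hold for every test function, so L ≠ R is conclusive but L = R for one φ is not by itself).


LHS = -12/π, RHS = -12/π. Yes, v = u' weakly.

u(x) = x**2 - x + 1, classical derivative u'(x) = 2*x - 1.
φ(x) = sin(πx/3), so φ'(x) = π*cos(π*x/3)/3.
Note φ(0) = φ(3) = 0, so the boundary term u·φ vanishes.
LHS = ∫_0^3 u(x) φ'(x) dx = ∫_0^3 (π*x^2*cos(π*x/3)/3 - π*x*cos(π*x/3)/3 + π*cos(π*x/3)/3) dx. Term by term:
  ∫_0^3 π*cos(π*x/3)/3 dx = 0;  ∫_0^3 -π*x*cos(π*x/3)/3 dx = 6/π;  ∫_0^3 π*x^2*cos(π*x/3)/3 dx = -18/π.
Sum: 0 + 6/π − 18/π = -12/π.
So LHS = -12/π.
∫_0^3 v(x) φ(x) dx = ∫_0^3 (2*x*sin(π*x/3) - sin(π*x/3)) dx. Term by term:
  ∫_0^3 -sin(π*x/3) dx = -6/π;  ∫_0^3 2*x*sin(π*x/3) dx = 18/π.
Sum: -6/π + 18/π = 12/π.
So RHS = -∫_0^3 v(x) φ(x) dx = -12/π.
LHS = RHS, so the identity holds for this test φ.
Moreover u is smooth here and v(x) = u'(x) = 2*x - 1 pointwise, so the identity holds for every test function. Hence v is the weak derivative of u.


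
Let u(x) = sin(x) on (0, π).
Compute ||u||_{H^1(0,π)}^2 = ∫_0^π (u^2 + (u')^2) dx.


||u||_{H^1(0,π)}^2 = π

u'(x) = cos(x).
Expand u² and (u')² and integrate term by term on (0, π), using: for integers n ≥ 1, ∫_0^π sin²(nx) dx = ∫_0^π cos²(nx) dx = π/2; for n ≠ n', ∫_0^π sin(nx)sin(n'x) dx = ∫_0^π cos(nx)cos(n'x) dx = 0; and by product-to-sum, ∫_0^π sin(nx)cos(n'x) dx = ½∫_0^π [sin((n+n')x) + sin((n−n')x)] dx, which is 0 when n+n' is even and 2n/(n²−n'²) when n+n' is odd (it need not vanish on (0, π)).
  u² squared terms: (1)²·∫sin(x)² dx = 1·π/2 = π/2.
  So ∫_0^π u² dx = π/2.
  (u')² squared terms: (1)²·∫cos(x)² dx = 1·π/2 = π/2.
  So ∫_0^π (u')² dx = π/2.
||u||_{H^1}^2 = (π/2) + (π/2) = π.


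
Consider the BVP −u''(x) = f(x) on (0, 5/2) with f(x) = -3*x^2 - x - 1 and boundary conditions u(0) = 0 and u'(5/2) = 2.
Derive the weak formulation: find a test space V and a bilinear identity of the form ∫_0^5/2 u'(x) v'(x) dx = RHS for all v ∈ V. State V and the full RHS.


V = {v ∈ H^1(0, 5/2) : v(0) = 0} (test functions vanish at x = 0 where u is specified); weak form: ∫_0^5/2 u'v' dx = ∫_0^5/2 (-3*x^2 - x - 1) v dx + 2·v(5/2) for all v ∈ V.

Multiply both sides by a test function v and integrate from 0 to 5/2:
  ∫_0^5/2 −u''(x) v(x) dx = ∫_0^5/2 f(x) v(x) dx.
Integrate the LHS by parts once:
  ∫_0^5/2 −u'' v dx = −[u'(x) v(x)]_0^5/2 + ∫_0^5/2 u'(x) v'(x) dx.
Thus ∫_0^5/2 u'(x) v'(x) dx = ∫_0^5/2 f(x) v(x) dx + [u'(x) v(x)]_0^5/2.
Choose V so that boundary terms are either known or forced to vanish.
Mixed BC: u(0) = 0 (Dirichlet) and u'(5/2) = 2 (Neumann). Define V = {v ∈ H^1(0, 5/2) : v(0) = 0}. Then [u' v]_0^5/2 = u'(5/2)·v(5/2) − u'(0)·0 = 2·v(5/2).
Weak formulation: find u (satisfying any essential BC) such that ∫_0^5/2 u'(x) v'(x) dx = ∫_0^5/2 f v dx + 2·v(5/2) for all v ∈ V (Dirichlet at 0 absorbed into V; Neumann datum at x = 5/2 contributes the boundary term).
Substituting f(x) = -3*x^2 - x - 1, the right-hand side is ∫_0^5/2 (-3*x^2 - x - 1) v dx + 2·v(5/2).


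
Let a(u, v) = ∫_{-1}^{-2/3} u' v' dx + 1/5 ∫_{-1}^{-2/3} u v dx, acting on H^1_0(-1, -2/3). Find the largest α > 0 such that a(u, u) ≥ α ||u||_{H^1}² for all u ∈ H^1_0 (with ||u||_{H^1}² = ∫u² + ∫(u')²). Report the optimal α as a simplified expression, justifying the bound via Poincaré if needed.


α = (1 + 45*π^2)/(5*(1 + 9*π^2))

Coercivity of a(·,·) on H^1_0(-1, -2/3) means a(u, u) ≥ α ||u||_{H^1}² for every u ∈ H^1_0.
The interval has length L = 1/3, and Poincaré/coercivity depend only on L. Here a(u, u) = ∫(u')² + (1/5)·∫u².
Here 0 < c = 1/5 < 1. The condition a(u,u) ≥ α||u||_{H^1}² reads (1−α)∫(u')² ≥ (α−c)∫u². Any admissible α is ≤ 1 (rapidly oscillating u have ∫u²/∫(u')² → 0), and α = 1 would force 0 ≥ (1−c)∫u², impossible since c < 1; so 1−α > 0. By the sharp Poincaré inequality on H^1_0 of an interval of length L, ∫(u')² ≥ (π/L)²∫u² with equality for the first sine mode sin(π(x−x₀)/L) (x₀ the left endpoint), so the inequality holds for all u iff (1−α)(π/L)² ≥ α − c, i.e. α ≤ ((π/L)² + c)/((π/L)² + 1) = (1 + c(L/π)²)/(1 + (L/π)²). With (π/L)² = 9*π^2 and c = 1/5, the largest admissible constant is α = ((π/L)² + c)/((π/L)² + 1).
Simplifying, α = (1 + 45*π^2)/(5*(1 + 9*π^2)).


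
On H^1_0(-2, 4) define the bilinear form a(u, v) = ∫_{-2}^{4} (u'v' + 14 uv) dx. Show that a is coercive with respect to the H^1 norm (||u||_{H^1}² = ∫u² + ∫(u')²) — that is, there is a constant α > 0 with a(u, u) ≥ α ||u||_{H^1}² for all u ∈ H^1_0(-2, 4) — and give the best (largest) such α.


α = 1

Coercivity of a(·,·) on H^1_0(-2, 4) means a(u, u) ≥ α ||u||_{H^1}² for every u ∈ H^1_0.
The interval has length L = 6, and Poincaré/coercivity depend only on L. Here a(u, u) = ∫(u')² + (14)·∫u².
Here c = 14 ≥ 1, so a(u,u) = ∫(u')² + c∫u² ≥ ∫(u')² + ∫u² = ||u||_{H^1}², i.e. α = 1 works. No larger α is possible: a(u,u) ≥ α||u||_{H^1}² means (1−α)∫(u')² ≥ (α−c)∫u², and for the modes u_n = sin(nπ(x−x₀)/L) (x₀ the left endpoint) one has ∫u_n²/∫(u_n')² = (L/(nπ))² → 0, so a(u_n,u_n)/||u_n||_{H^1}² → 1. Hence the optimal constant is α = 1.
Therefore α = 1.


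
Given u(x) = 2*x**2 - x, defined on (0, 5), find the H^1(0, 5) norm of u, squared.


||u||_{H^1}^2 = 7465/3

The H^1 norm (squared) on an interval (0, L) is
  ||u||_{H^1}^2 = ∫_0^L u(x)^2 dx + ∫_0^L u'(x)^2 dx.
Compute u'(x) = 4*x - 1.
Then u(x)^2 = 4*x**4 - 4*x**3 + x**2 and u'(x)^2 = 16*x**2 - 8*x + 1.
Integrate each monomial from 0 to 5 using ∫_0^5 c·x^n dx = c·5^(n+1)/(n+1):
  ∫_0^5 u(x)^2 dx = ∫_0^5 (4*x^4 - 4*x^3 + x^2) dx. Term by term:
    ∫_0^5 4*x^4 dx = 2500;  ∫_0^5 -4*x^3 dx = -625;  ∫_0^5 x^2 dx = 125/3.
  Sum: 2500 − 625 + 125/3 = 5750/3.
  ∫_0^5 u'(x)^2 dx = ∫_0^5 (16*x^2 - 8*x + 1) dx. Term by term:
    ∫_0^5 16*x^2 dx = 2000/3;  ∫_0^5 -8*x dx = -100;  ∫_0^5 1 dx = 5.
  Sum: 2000/3 − 100 + 5 = 1715/3.
Adding: ||u||_{H^1}^2 = 5750/3 + 1715/3 = 7465/3.


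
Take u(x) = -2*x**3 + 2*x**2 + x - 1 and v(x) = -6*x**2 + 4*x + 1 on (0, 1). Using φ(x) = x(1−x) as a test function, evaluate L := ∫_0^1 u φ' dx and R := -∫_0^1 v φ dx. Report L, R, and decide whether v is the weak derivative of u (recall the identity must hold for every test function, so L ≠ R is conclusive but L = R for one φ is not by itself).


LHS = -1/5, RHS = -1/5. Yes, v = u' weakly.

u(x) = -2*x**3 + 2*x**2 + x - 1, classical derivative u'(x) = -6*x**2 + 4*x + 1.
φ(x) = x(1−x), so φ'(x) = 1 - 2*x.
Note φ(0) = φ(1) = 0, so the boundary term u·φ vanishes.
LHS = ∫_0^1 u(x) φ'(x) dx = ∫_0^1 (4*x^4 - 6*x^3 + 3*x - 1) dx. Term by term:
  ∫_0^1 4*x^4 dx = 4/5;  ∫_0^1 -6*x^3 dx = -3/2;  ∫_0^1 3*x dx = 3/2;
  ∫_0^1 -1 dx = -1.
Sum: 4/5 − 3/2 + 3/2 − 1 = -1/5.
So LHS = -1/5.
∫_0^1 v(x) φ(x) dx = ∫_0^1 (6*x^4 - 10*x^3 + 3*x^2 + x) dx. Term by term:
  ∫_0^1 6*x^4 dx = 6/5;  ∫_0^1 -10*x^3 dx = -5/2;  ∫_0^1 3*x^2 dx = 1;
  ∫_0^1 x dx = 1/2.
Sum: 6/5 − 5/2 + 1 + 1/2 = 1/5.
So RHS = -∫_0^1 v(x) φ(x) dx = -1/5.
LHS = RHS, so the identity holds for this test φ.
Moreover u is smooth here and v(x) = u'(x) = -6*x**2 + 4*x + 1 pointwise, so the identity holds for every test function. Hence v is the weak derivative of u.


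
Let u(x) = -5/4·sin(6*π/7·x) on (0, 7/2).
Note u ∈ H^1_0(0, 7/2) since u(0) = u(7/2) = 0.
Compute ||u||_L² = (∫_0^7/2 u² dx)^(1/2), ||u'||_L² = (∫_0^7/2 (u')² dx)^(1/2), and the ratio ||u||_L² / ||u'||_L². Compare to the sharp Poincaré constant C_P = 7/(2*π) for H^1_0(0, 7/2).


||u||_L² / ||u'||_L² = 7/(6*π) < C_P = 7/(2*π).

u(x) = -5/4·sin(6*π/7·x), so u'(x) = -15*π*cos(6*π*x/7)/14.
Writing u(x) = A·sin(kπx/L) with A = -5/4 and k = 3, use ∫_0^L sin²(kπx/L) dx = L/2 and ∫_0^L cos²(kπx/L) dx = L/2.
u² = 25/16·sin²(6*π/7·x) and (u')² = 225*π^2/196·cos²(6*π/7·x), and each of sin², cos² integrates to L/2 = 7/4 over (0, 7/2).
∫_0^7/2 u² dx = 175/64, so ||u||_L² = 5*sqrt(7)/8.
∫_0^7/2 (u')² dx = 225*π^2/112, so ||u'||_L² = 15*sqrt(7)*π/28.
Ratio ||u||_L² / ||u'||_L² = 7/(6*π).
Sharp Poincaré constant on H^1_0(0, 7/2) is C_P = L/π = 7/(2*π), achieved by sin(2*π/7·x).
This is the k = 3 harmonic; the ratio L/(kπ) is strictly less than C_P = L/π, consistent with the sharp inequality ||u||_L² ≤ C_P ||u'||_L².


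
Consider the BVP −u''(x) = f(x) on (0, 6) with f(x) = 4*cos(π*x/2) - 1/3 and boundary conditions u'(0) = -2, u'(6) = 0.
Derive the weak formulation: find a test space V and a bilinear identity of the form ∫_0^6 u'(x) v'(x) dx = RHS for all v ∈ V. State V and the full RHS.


V = H^1(0, 6) (v unrestricted at boundary; u is determined up to an additive constant); weak form: ∫_0^6 u'v' dx = ∫_0^6 (4*cos(π*x/2) - 1/3) v dx + 2·v(0) for all v ∈ V.

Multiply both sides by a test function v and integrate from 0 to 6:
  ∫_0^6 −u''(x) v(x) dx = ∫_0^6 f(x) v(x) dx.
Integrate the LHS by parts once:
  ∫_0^6 −u'' v dx = −[u'(x) v(x)]_0^6 + ∫_0^6 u'(x) v'(x) dx.
Thus ∫_0^6 u'(x) v'(x) dx = ∫_0^6 f(x) v(x) dx + [u'(x) v(x)]_0^6.
Choose V so that boundary terms are either known or forced to vanish.
u has inhomogeneous Neumann u'(0) = -2, u'(6) = 0. [u' v]_0^6 = (0)·v(6) − (-2)·v(0) = 2·v(0). Take V = H^1(0, 6); boundary term becomes part of RHS.
Weak formulation: find u (satisfying any essential BC) such that ∫_0^6 u'(x) v'(x) dx = ∫_0^6 f v dx + 2·v(0) for all v ∈ V (Neumann data are natural BCs: they enter the RHS as boundary terms).
Substituting f(x) = 4*cos(π*x/2) - 1/3, the right-hand side is ∫_0^6 (4*cos(π*x/2) - 1/3) v dx + 2·v(0).
Compatibility check (pure Neumann): taking v ≡ 1 ∈ V gives 0 = ∫_0^6 f dx + (0) − (-2), i.e. ∫_0^6 f dx must equal u'(0) − u'(6) = -2. Indeed ∫_0^6 (4*cos(π*x/2) - 1/3) dx = -2, so the data are compatible. The solution is then unique only up to an additive constant (fix it e.g. by requiring ∫_0^6 u dx = 0).


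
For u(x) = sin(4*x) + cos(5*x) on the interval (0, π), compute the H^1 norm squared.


||u||_{H^1(0,π)}^2 = -416/9 + 43*π/2

u'(x) = -5*sin(5*x) + 4*cos(4*x).
Expand u² and (u')² and integrate term by term on (0, π), using: for integers n ≥ 1, ∫_0^π sin²(nx) dx = ∫_0^π cos²(nx) dx = π/2; for n ≠ n', ∫_0^π sin(nx)sin(n'x) dx = ∫_0^π cos(nx)cos(n'x) dx = 0; and by product-to-sum, ∫_0^π sin(nx)cos(n'x) dx = ½∫_0^π [sin((n+n')x) + sin((n−n')x)] dx, which is 0 when n+n' is even and 2n/(n²−n'²) when n+n' is odd (it need not vanish on (0, π)).
  u² squared terms: (1)²·∫cos(5x)² dx = 1·π/2 = π/2;  (1)²·∫sin(4x)² dx = 1·π/2 = π/2.
  u² cross terms: 2·(1)·(1)·∫cos(5x)·sin(4x) dx = 2·(-8/9) = -16/9.
  So ∫_0^π u² dx = π/2 + π/2 − 16/9 = -16/9 + π.
  (u')² squared terms: (-5)²·∫sin(5x)² dx = 25·π/2 = 25*π/2;  (4)²·∫cos(4x)² dx = 16·π/2 = 8*π.
  (u')² cross terms: 2·(-5)·(4)·∫sin(5x)·cos(4x) dx = -40·(10/9) = -400/9.
  So ∫_0^π (u')² dx = 25*π/2 + 8*π − 400/9 = -400/9 + 41*π/2.
||u||_{H^1}^2 = (-16/9 + π) + (-400/9 + 41*π/2) = -416/9 + 43*π/2.


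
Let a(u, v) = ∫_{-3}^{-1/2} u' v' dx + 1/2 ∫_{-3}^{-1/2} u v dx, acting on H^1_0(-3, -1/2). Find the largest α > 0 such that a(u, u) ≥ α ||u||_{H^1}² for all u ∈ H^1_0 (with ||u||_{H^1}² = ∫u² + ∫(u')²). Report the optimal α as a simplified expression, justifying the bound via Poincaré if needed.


α = (25 + 8*π^2)/(2*(25 + 4*π^2))

Coercivity of a(·,·) on H^1_0(-3, -1/2) means a(u, u) ≥ α ||u||_{H^1}² for every u ∈ H^1_0.
The interval has length L = 5/2, and Poincaré/coercivity depend only on L. Here a(u, u) = ∫(u')² + (1/2)·∫u².
Here 0 < c = 1/2 < 1. The condition a(u,u) ≥ α||u||_{H^1}² reads (1−α)∫(u')² ≥ (α−c)∫u². Any admissible α is ≤ 1 (rapidly oscillating u have ∫u²/∫(u')² → 0), and α = 1 would force 0 ≥ (1−c)∫u², impossible since c < 1; so 1−α > 0. By the sharp Poincaré inequality on H^1_0 of an interval of length L, ∫(u')² ≥ (π/L)²∫u² with equality for the first sine mode sin(π(x−x₀)/L) (x₀ the left endpoint), so the inequality holds for all u iff (1−α)(π/L)² ≥ α − c, i.e. α ≤ ((π/L)² + c)/((π/L)² + 1) = (1 + c(L/π)²)/(1 + (L/π)²). With (π/L)² = 4*π^2/25 and c = 1/2, the largest admissible constant is α = ((π/L)² + c)/((π/L)² + 1).
Simplifying, α = (25 + 8*π^2)/(2*(25 + 4*π^2)).


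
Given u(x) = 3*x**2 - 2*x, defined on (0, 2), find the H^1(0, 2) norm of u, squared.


||u||_{H^1}^2 = 1144/15

The H^1 norm (squared) on an interval (0, L) is
  ||u||_{H^1}^2 = ∫_0^L u(x)^2 dx + ∫_0^L u'(x)^2 dx.
Compute u'(x) = 6*x - 2.
Then u(x)^2 = 9*x**4 - 12*x**3 + 4*x**2 and u'(x)^2 = 36*x**2 - 24*x + 4.
Integrate each monomial from 0 to 2 using ∫_0^2 c·x^n dx = c·2^(n+1)/(n+1):
  ∫_0^2 u(x)^2 dx = ∫_0^2 (9*x^4 - 12*x^3 + 4*x^2) dx. Term by term:
    ∫_0^2 9*x^4 dx = 288/5;  ∫_0^2 -12*x^3 dx = -48;  ∫_0^2 4*x^2 dx = 32/3.
  Sum: 288/5 − 48 + 32/3 = 304/15.
  ∫_0^2 u'(x)^2 dx = ∫_0^2 (36*x^2 - 24*x + 4) dx. Term by term:
    ∫_0^2 36*x^2 dx = 96;  ∫_0^2 -24*x dx = -48;  ∫_0^2 4 dx = 8.
  Sum: 96 − 48 + 8 = 56.
Adding: ||u||_{H^1}^2 = 304/15 + 56 = 1144/15.


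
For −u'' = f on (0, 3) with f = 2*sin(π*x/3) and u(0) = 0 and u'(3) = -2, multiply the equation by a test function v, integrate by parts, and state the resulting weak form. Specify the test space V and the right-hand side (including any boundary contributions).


V = {v ∈ H^1(0, 3) : v(0) = 0} (test functions vanish at x = 0 where u is specified); weak form: ∫_0^3 u'v' dx = ∫_0^3 (2*sin(π*x/3)) v dx − 2·v(3) for all v ∈ V.

Multiply both sides by a test function v and integrate from 0 to 3:
  ∫_0^3 −u''(x) v(x) dx = ∫_0^3 f(x) v(x) dx.
Integrate the LHS by parts once:
  ∫_0^3 −u'' v dx = −[u'(x) v(x)]_0^3 + ∫_0^3 u'(x) v'(x) dx.
Thus ∫_0^3 u'(x) v'(x) dx = ∫_0^3 f(x) v(x) dx + [u'(x) v(x)]_0^3.
Choose V so that boundary terms are either known or forced to vanish.
Mixed BC: u(0) = 0 (Dirichlet) and u'(3) = -2 (Neumann). Define V = {v ∈ H^1(0, 3) : v(0) = 0}. Then [u' v]_0^3 = u'(3)·v(3) − u'(0)·0 = − 2·v(3).
Weak formulation: find u (satisfying any essential BC) such that ∫_0^3 u'(x) v'(x) dx = ∫_0^3 f v dx − 2·v(3) for all v ∈ V (Dirichlet at 0 absorbed into V; Neumann datum at x = 3 contributes the boundary term).
Substituting f(x) = 2*sin(π*x/3), the right-hand side is ∫_0^3 (2*sin(π*x/3)) v dx − 2·v(3).


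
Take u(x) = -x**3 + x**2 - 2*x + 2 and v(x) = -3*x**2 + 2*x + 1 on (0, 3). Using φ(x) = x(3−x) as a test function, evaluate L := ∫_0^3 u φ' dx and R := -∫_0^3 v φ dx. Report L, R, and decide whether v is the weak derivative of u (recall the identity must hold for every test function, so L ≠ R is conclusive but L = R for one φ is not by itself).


LHS = 639/20, RHS = 369/20. No, v is not the weak derivative of u.

u(x) = -x**3 + x**2 - 2*x + 2, classical derivative u'(x) = -3*x**2 + 2*x - 2.
φ(x) = x(3−x), so φ'(x) = 3 - 2*x.
Note φ(0) = φ(3) = 0, so the boundary term u·φ vanishes.
LHS = ∫_0^3 u(x) φ'(x) dx = ∫_0^3 (2*x^4 - 5*x^3 + 7*x^2 - 10*x + 6) dx. Term by term:
  ∫_0^3 2*x^4 dx = 486/5;  ∫_0^3 -5*x^3 dx = -405/4;  ∫_0^3 7*x^2 dx = 63;
  ∫_0^3 -10*x dx = -45;  ∫_0^3 6 dx = 18.
Sum: 486/5 − 405/4 + 63 − 45 + 18 = 639/20.
So LHS = 639/20.
∫_0^3 v(x) φ(x) dx = ∫_0^3 (3*x^4 - 11*x^3 + 5*x^2 + 3*x) dx. Term by term:
  ∫_0^3 3*x^4 dx = 729/5;  ∫_0^3 -11*x^3 dx = -891/4;  ∫_0^3 5*x^2 dx = 45;
  ∫_0^3 3*x dx = 27/2.
Sum: 729/5 − 891/4 + 45 + 27/2 = -369/20.
So RHS = -∫_0^3 v(x) φ(x) dx = 369/20.
LHS − RHS = 27/2 ≠ 0, so the identity fails.
(For a valid weak derivative the identity must hold for EVERY test function, in particular this one. The failure shows v is NOT the weak derivative of u.)
Correct weak derivative would be u'(x) = -3*x**2 + 2*x - 2.


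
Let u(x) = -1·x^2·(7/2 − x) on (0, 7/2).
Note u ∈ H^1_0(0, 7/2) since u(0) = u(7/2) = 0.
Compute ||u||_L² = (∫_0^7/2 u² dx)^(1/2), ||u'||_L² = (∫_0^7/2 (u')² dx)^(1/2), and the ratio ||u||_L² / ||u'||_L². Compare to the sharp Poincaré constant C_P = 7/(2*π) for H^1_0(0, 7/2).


||u||_L² / ||u'||_L² = sqrt(14)/4 < C_P = 7/(2*π).

u(x) = -1·x^2·(7/2 − x), so u'(x) = x*(3*x - 7).
u(x) = -1·x^2·(7/2 − x) vanishes at x = 0 and x = 7/2, so u ∈ H^1_0(0, 7/2). Differentiate via the product rule and integrate the resulting polynomials term by term.
  ∫_0^7/2 u² dx = ∫_0^7/2 (x^6 - 7*x^5 + 49*x^4/4) dx. Term by term:
    ∫_0^7/2 x^6 dx = 117649/128;  ∫_0^7/2 -7*x^5 dx = -823543/384;  ∫_0^7/2 49*x^4/4 dx = 823543/640.
  Sum: 117649/128 − 823543/384 + 823543/640 = 117649/1920.
  ∫_0^7/2 (u')² dx = ∫_0^7/2 (9*x^4 - 42*x^3 + 49*x^2) dx. Term by term:
    ∫_0^7/2 9*x^4 dx = 151263/160;  ∫_0^7/2 -42*x^3 dx = -50421/32;  ∫_0^7/2 49*x^2 dx = 16807/24.
  Sum: 151263/160 − 50421/32 + 16807/24 = 16807/240.
∫_0^7/2 u² dx = 117649/1920, so ||u||_L² = 343*sqrt(30)/240.
∫_0^7/2 (u')² dx = 16807/240, so ||u'||_L² = 49*sqrt(105)/60.
Ratio ||u||_L² / ||u'||_L² = sqrt(14)/4.
Sharp Poincaré constant on H^1_0(0, 7/2) is C_P = L/π = 7/(2*π), achieved by sin(2*π/7·x).
A polynomial bump cannot attain the sharp Poincaré constant (only the first sine eigenfunction does), so the ratio is strictly less than C_P, consistent with ||u||_L² ≤ C_P ||u'||_L².
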